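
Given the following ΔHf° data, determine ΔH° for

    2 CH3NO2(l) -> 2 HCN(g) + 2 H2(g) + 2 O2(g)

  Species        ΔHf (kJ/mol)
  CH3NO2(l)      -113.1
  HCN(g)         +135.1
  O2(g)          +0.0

Products: 2·(+135.1) + 2·(+0.0) + 2·(+0.0) = +270.2
Reactants: 2·(-113.1) = -226.2
ΔH° = (+270.2) − (-226.2) = 496.4 kJ/mol

ΔH° = 496.4 kJ/mol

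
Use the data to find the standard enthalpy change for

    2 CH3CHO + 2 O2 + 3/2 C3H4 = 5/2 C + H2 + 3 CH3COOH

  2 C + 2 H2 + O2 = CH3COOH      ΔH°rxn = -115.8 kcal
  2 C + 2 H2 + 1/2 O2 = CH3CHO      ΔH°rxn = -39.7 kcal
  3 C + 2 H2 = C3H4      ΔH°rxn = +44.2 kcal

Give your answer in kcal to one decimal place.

ΔH°rxn = -334.3 kcal

equation 1 × 3: (3)·(-115.8) = -347.4 kcal
equation 2 reversed and × 2: (-2)·(-39.7) = +79.4 kcal
equation 3 reversed and × 3/2: (-3/2)·(+44.2) = -66.3 kcal
ΔH°rxn = (-347.4) + (+79.4) + (-66.3) = -334.3 kcal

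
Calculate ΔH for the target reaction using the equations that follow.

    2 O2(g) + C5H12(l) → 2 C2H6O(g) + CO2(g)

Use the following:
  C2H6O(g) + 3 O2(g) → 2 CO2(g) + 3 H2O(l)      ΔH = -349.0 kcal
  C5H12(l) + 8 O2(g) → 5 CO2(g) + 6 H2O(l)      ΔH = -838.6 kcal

ΔH = -140.6 kcal

equation 1 reversed and × 2 (reverse to put C2H6O(g) on the product side; scale by 2 for the 2 C2H6O(g)): (-2)·(-349.0) = +698.0 kcal
equation 2 as written (C5H12(l) already on the reactant side): -838.6 kcal
ΔH = (-2)·(-349.0) + (1)·(-838.6) = -140.6 kcal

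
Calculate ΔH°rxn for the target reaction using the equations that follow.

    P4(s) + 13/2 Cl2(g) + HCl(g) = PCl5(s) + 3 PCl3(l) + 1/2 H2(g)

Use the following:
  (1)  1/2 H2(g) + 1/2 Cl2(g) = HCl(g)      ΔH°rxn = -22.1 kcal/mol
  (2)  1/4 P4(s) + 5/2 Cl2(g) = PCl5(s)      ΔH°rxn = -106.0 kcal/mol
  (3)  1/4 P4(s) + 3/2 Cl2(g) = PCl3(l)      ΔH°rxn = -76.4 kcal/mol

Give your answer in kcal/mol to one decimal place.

(1) reversed (HCl(g) must end up as a reactant): +22.1 kcal/mol
(2) as written (PCl5(s) already on the product side): -106.0 kcal/mol
(3) × 3 (scale by 3 for the 3 PCl3(l)): (3)·(-76.4) = -229.2 kcal/mol
ΔH°rxn = (-1)·(-22.1) + (1)·(-106.0) + (3)·(-76.4) = -313.1 kcal/mol

ΔH°rxn = -313.1 kcal/mol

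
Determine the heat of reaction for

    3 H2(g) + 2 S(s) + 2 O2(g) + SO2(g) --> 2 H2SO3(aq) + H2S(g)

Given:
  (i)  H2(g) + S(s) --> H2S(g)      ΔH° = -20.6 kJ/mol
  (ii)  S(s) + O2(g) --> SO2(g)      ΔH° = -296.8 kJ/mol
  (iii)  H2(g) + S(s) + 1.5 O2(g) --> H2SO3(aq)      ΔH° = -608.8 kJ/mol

ΔH° = -941.4 kJ/mol

(i) as written: -20.6 kJ/mol
(ii) reversed: +296.8 kJ/mol
(iii) × 2: (2)·(-608.8) = -1217.6 kJ/mol
ΔH° = (1)·(-20.6) + (-1)·(-296.8) + (2)·(-608.8) = -941.4 kJ/mol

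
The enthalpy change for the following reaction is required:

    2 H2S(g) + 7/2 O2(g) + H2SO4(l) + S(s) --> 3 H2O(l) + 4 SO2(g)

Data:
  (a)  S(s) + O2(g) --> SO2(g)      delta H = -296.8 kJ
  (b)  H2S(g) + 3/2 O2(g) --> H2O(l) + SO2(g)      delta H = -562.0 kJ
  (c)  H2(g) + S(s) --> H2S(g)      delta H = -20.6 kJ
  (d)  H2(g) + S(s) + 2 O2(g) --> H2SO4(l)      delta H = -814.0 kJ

delta H = -1189.4 kJ

(a) as written: -296.8 kJ
(b) × 3: (3)·(-562.0) = -1686.0 kJ
(c) as written: -20.6 kJ
(d) reversed: +814.0 kJ
Combining the equations, delta H = (-296.8) + (-1686.0) + (-20.6) + (+814.0) = -1189.4 kJ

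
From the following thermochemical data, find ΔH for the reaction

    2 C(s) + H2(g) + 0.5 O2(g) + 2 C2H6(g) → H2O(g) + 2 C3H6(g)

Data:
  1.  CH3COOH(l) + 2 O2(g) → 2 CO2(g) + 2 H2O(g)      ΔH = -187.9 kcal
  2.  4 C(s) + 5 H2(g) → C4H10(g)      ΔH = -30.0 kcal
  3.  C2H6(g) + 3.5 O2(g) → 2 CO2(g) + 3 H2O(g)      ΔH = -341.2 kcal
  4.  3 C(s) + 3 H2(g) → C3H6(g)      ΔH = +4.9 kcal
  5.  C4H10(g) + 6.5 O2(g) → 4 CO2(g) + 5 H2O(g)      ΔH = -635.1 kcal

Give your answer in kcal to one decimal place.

eq. 1: not needed.
eq. 2 reversed: +30.0 kcal
eq. 3 × 2: (2)·(-341.2) = -682.4 kcal
eq. 4 × 2: (2)·(+4.9) = +9.8 kcal
eq. 5 reversed: +635.1 kcal
Combining the equations, ΔH = (-1)·(-30.0) + (2)·(-341.2) + (2)·(+4.9) + (-1)·(-635.1) = -7.5 kcal

ΔH = -7.5 kcal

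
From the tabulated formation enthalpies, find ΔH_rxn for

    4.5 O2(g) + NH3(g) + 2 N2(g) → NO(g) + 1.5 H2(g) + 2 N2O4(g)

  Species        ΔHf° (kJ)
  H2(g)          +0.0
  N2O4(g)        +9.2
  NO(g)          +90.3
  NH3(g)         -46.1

ΔH_rxn = 154.8 kJ

Products: 1·(+90.3) + 3/2·(+0.0) + 2·(+9.2) = +108.7
Reactants: 9/2·(+0.0) + 1·(-46.1) + 2·(+0.0) = -46.1
ΔH_rxn = (+108.7) − (-46.1) = 154.8 kJ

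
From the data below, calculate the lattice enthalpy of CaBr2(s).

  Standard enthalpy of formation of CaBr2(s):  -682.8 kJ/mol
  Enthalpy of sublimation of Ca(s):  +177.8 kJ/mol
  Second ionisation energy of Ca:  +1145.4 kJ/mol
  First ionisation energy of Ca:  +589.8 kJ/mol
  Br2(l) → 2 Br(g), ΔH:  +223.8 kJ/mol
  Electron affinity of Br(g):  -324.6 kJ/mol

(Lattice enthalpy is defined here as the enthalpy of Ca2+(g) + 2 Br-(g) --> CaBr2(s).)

U = -2170.4 kJ/mol

ΔHf° = 1·ΔHsub + 1·(ΣIE) + 1·D(Br2) + 2·EA + U
-682.8 = 1·(+177.8) + 1·(+1735.2) + 1·(+223.8) + 2·(-324.6) + U
U = -682.8 − (+1487.6) = -2170.4 kJ/mol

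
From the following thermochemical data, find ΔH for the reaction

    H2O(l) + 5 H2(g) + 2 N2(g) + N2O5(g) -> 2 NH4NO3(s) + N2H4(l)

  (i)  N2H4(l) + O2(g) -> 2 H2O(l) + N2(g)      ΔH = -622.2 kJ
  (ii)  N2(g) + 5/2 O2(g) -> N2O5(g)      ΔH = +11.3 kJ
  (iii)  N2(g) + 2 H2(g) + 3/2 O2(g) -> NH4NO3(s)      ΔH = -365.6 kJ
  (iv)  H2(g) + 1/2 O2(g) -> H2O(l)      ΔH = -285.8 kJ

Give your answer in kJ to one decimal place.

ΔH = -406.1 kJ

(i) reversed: +622.2 kJ
(ii) reversed: -11.3 kJ
(iii) × 2: (2)·(-365.6) = -731.2 kJ
(iv) as written: -285.8 kJ
ΔH = (-1)·(-622.2) + (-1)·(+11.3) + (2)·(-365.6) + (1)·(-285.8) = -406.1 kJ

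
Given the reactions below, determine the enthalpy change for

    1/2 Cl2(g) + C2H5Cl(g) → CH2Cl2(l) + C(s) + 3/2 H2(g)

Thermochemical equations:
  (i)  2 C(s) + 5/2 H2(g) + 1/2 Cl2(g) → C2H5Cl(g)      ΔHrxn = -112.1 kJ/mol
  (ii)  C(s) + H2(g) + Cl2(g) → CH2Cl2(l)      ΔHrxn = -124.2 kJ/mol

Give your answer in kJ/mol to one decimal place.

(i) reversed (reverse to put C2H5Cl(g) on the reactant side): +112.1 kJ/mol
(ii) as written (CH2Cl2(l) already on the product side): -124.2 kJ/mol
By Hess's law, ΔHrxn = (-1)·(-112.1) + (1)·(-124.2) = -12.1 kJ/mol

ΔHrxn = -12.1 kJ/mol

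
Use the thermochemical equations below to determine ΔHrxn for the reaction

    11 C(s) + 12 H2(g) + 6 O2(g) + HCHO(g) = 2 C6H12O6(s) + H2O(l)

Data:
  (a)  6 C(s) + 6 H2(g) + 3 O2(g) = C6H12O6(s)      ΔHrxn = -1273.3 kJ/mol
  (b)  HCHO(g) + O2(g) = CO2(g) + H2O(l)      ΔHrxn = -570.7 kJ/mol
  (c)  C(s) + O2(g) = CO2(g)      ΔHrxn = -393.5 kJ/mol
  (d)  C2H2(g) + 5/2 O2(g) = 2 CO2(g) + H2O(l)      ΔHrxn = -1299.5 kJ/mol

ΔHrxn = -2723.8 kJ/mol

(a) × 2 (scale by 2 for the 2 C6H12O6(s)): (2)·(-1273.3) = -2546.6 kJ/mol
(b) as written (HCHO(g) already on the reactant side): -570.7 kJ/mol
(c) reversed: +393.5 kJ/mol
(d): not needed (C2H2(g) appears nowhere else).
Combining the equations, ΔHrxn = (2)·(-1273.3) + (1)·(-570.7) + (-1)·(-393.5) = -2723.8 kJ/mol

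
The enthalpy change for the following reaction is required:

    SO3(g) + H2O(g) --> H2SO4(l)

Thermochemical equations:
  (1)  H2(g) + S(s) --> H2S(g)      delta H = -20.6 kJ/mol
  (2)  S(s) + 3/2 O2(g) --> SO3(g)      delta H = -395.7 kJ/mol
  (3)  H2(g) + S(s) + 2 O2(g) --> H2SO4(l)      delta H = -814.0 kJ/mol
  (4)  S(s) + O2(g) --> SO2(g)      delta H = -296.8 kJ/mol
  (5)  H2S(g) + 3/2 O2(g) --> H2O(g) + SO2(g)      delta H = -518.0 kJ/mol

(1) reversed: +20.6 kJ/mol
(2) reversed (reverse to put SO3(g) on the reactant side): +395.7 kJ/mol
(3) as written (H2SO4(l) already on the product side): -814.0 kJ/mol
(4) as written: -296.8 kJ/mol
(5) reversed (reverse to put H2O(g) on the reactant side): +518.0 kJ/mol
delta H = (-1)·(-20.6) + (-1)·(-395.7) + (1)·(-814.0) + (1)·(-296.8) + (-1)·(-518.0) = -176.5 kJ/mol

delta H = -176.5 kJ/mol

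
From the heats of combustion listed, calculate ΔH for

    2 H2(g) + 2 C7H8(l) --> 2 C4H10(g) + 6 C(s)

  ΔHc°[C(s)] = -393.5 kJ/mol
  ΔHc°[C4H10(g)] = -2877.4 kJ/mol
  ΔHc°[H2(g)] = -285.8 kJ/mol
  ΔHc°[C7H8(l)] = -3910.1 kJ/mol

With combustion enthalpies, reactants minus products:
= [2·(-285.8) + 2·(-3910.1)] − [2·(-2877.4) + 6·(-393.5)]
= -276.0 kJ/mol

ΔH = -276.0 kJ/mol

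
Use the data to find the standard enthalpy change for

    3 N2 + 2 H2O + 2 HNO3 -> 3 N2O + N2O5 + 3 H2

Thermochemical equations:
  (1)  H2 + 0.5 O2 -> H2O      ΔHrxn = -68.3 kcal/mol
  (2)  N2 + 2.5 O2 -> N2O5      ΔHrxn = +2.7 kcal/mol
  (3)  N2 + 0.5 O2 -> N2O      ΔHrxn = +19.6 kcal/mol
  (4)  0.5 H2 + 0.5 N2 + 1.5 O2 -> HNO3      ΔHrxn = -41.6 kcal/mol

(1) reversed and × 2: (-2)·(-68.3) = +136.6 kcal/mol
(2) as written: +2.7 kcal/mol
(3) × 3: (3)·(+19.6) = +58.8 kcal/mol
(4) reversed and × 2: (-2)·(-41.6) = +83.2 kcal/mol
By Hess's law, ΔHrxn = (-2)·(-68.3) + (1)·(+2.7) + (3)·(+19.6) + (-2)·(-41.6) = 281.3 kcal/mol

ΔHrxn = 281.3 kcal/mol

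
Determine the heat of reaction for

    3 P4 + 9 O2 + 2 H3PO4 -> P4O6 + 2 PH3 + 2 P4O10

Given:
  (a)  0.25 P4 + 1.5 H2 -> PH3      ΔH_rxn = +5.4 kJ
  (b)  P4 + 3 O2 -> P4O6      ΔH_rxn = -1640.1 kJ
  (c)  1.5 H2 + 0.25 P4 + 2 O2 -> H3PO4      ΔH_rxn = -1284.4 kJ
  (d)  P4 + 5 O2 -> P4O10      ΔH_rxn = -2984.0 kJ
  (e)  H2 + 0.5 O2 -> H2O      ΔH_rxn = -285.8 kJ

ΔH_rxn = -5028.5 kJ

(a) × 2 (scale by 2 for the 2 PH3): (2)·(+5.4) = +10.8 kJ
(b) as written (P4O6 already on the product side): -1640.1 kJ
(c) reversed and × 2 (reverse to put H3PO4 on the reactant side; scale by 2 for the 2 H3PO4): (-2)·(-1284.4) = +2568.8 kJ
(d) × 2 (×2 to match 2 P4O10 in the target): (2)·(-2984.0) = -5968.0 kJ
(e): not needed (H2O appears nowhere else).
ΔH_rxn = (+10.8) + (-1640.1) + (+2568.8) + (-5968.0) = -5028.5 kJ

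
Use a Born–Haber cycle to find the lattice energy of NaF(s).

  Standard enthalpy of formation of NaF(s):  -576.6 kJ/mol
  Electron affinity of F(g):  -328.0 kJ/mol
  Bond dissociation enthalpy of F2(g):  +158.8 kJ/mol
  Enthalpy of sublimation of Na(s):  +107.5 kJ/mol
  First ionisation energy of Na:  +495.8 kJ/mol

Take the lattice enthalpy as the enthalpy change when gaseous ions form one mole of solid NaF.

ΔHf° = 1·ΔHsub + 1·(ΣIE) + 1/2·D(F2) + 1·EA + U
-576.6 = 1·(+107.5) + 1·(+495.8) + 1/2·(+158.8) + 1·(-328.0) + U
U = -576.6 − (+354.7) = -931.3 kJ/mol

U = -931.3 kJ/mol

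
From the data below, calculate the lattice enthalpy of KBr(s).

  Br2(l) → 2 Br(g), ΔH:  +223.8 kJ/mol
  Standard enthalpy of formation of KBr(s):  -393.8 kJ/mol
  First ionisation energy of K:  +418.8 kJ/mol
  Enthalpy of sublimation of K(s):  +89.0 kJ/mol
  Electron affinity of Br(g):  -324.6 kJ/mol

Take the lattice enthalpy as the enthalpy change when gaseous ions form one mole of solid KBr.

ΔHf° = 1·ΔHsub + 1·(ΣIE) + 1/2·D(Br2) + 1·EA + U
-393.8 = 1·(+89.0) + 1·(+418.8) + 1/2·(+223.8) + 1·(-324.6) + U
U = -393.8 − (+295.1) = -688.9 kJ/mol

U = -688.9 kJ/mol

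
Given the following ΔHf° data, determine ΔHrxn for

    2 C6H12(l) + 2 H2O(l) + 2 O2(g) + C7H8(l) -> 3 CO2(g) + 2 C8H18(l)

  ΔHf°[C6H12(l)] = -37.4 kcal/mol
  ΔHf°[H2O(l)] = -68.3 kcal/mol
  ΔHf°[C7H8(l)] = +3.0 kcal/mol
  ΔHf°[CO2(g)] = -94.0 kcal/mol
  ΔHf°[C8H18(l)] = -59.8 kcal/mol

Products: 3·(-94.0) + 2·(-59.8) = -401.6
Reactants: 2·(-37.4) + 2·(-68.3) + 2·(+0.0) + 1·(+3.0) = -208.4
ΔHrxn = (-401.6) − (-208.4) = -193.2 kcal/mol

ΔHrxn = -193.2 kcal/mol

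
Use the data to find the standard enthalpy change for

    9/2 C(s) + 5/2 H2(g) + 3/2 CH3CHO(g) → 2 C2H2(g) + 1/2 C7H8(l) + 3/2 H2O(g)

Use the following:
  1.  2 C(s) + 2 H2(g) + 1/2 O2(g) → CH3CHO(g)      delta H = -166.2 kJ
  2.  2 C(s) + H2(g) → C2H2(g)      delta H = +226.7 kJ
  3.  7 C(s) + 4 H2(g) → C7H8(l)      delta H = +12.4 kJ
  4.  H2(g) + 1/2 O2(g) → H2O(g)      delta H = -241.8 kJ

delta H = 346.2 kJ

eq. 1 reversed and × 3/2 (CH3CHO(g) must end up as a reactant; ×3/2 to match 3/2 CH3CHO(g) in the target): (-3/2)·(-166.2) = +249.3 kJ
eq. 2 × 2 (×2 to match 2 C2H2(g) in the target): (2)·(+226.7) = +453.4 kJ
eq. 3 × 1/2 (scale by 1/2 for the 1/2 C7H8(l)): (1/2)·(+12.4) = +6.2 kJ
eq. 4 × 3/2 (×3/2 to match 3/2 H2O(g) in the target): (3/2)·(-241.8) = -362.7 kJ
Summing the manipulated equations, delta H = (+249.3) + (+453.4) + (+6.2) + (-362.7) = 346.2 kJ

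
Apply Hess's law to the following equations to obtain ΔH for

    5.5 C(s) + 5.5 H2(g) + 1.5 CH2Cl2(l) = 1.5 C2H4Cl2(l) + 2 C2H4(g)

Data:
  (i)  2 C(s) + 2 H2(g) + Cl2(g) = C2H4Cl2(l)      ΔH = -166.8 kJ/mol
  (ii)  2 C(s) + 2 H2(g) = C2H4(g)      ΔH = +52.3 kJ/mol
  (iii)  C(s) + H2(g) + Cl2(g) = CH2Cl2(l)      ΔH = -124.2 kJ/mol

(i) × 3/2 (scale by 3/2 for the 3/2 C2H4Cl2(l)): (3/2)·(-166.8) = -250.2 kJ/mol
(ii) × 2 (scale by 2 for the 2 C2H4(g)): (2)·(+52.3) = +104.6 kJ/mol
(iii) reversed and × 3/2 (CH2Cl2(l) must end up as a reactant; scale by 3/2 for the 3/2 CH2Cl2(l)): (-3/2)·(-124.2) = +186.3 kJ/mol
By Hess's law, ΔH = (-250.2) + (+104.6) + (+186.3) = 40.7 kJ/mol

ΔH = 40.7 kJ/mol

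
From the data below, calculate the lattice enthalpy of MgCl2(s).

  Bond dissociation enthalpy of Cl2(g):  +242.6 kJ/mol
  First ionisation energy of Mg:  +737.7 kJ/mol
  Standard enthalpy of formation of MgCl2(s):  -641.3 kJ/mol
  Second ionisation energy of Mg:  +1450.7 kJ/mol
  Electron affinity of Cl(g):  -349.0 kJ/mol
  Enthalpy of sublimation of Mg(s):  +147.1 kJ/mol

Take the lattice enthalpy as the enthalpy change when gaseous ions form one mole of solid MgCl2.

U = -2521.4 kJ/mol

ΔHf° = 1·ΔHsub + 1·(ΣIE) + 1·D(Cl2) + 2·EA + U
-641.3 = 1·(+147.1) + 1·(+2188.4) + 1·(+242.6) + 2·(-349.0) + U
U = -641.3 − (+1880.1) = -2521.4 kJ/mol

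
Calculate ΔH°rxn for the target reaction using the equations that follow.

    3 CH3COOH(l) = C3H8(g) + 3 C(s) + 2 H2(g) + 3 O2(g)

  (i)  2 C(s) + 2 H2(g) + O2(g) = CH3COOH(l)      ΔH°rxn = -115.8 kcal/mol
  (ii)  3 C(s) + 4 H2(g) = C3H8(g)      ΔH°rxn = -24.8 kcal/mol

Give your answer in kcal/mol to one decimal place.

ΔH°rxn = 322.6 kcal/mol

(i) reversed and × 3 (reverse to put CH3COOH(l) on the reactant side; ×3 to match 3 CH3COOH(l) in the target): (-3)·(-115.8) = +347.4 kcal/mol
(ii) as written (C3H8(g) already on the product side): -24.8 kcal/mol
Combining the equations, ΔH°rxn = (+347.4) + (-24.8) = 322.6 kcal/mol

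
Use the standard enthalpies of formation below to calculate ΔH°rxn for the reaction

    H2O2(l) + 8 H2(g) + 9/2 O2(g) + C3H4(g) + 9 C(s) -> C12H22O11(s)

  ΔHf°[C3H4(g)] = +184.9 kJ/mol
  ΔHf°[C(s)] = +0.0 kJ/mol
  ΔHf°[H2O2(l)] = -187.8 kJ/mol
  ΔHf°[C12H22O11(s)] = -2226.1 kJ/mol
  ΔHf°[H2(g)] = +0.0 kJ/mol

Products: 1·(-2226.1) = -2226.1
Reactants: 1·(-187.8) + 8·(+0.0) + 9/2·(+0.0) + 1·(+184.9) + 9·(+0.0) = -2.9
ΔH°rxn = (-2226.1) − (-2.9) = -2223.2 kJ/mol

ΔH°rxn = -2223.2 kJ/mol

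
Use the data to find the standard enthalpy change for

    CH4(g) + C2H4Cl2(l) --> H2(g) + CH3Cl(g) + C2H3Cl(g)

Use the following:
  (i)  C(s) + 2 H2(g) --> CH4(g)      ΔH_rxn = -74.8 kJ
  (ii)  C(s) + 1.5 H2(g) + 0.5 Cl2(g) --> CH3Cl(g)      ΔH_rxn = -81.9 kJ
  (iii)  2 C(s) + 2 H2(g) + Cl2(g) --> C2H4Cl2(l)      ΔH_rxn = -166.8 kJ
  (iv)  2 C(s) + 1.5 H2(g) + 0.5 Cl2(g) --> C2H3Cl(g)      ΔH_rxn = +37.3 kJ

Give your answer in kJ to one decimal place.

(i) reversed: +74.8 kJ
(ii) as written: -81.9 kJ
(iii) reversed: +166.8 kJ
(iv) as written: +37.3 kJ
Combining the equations, ΔH_rxn = (-1)·(-74.8) + (1)·(-81.9) + (-1)·(-166.8) + (1)·(+37.3) = 197.0 kJ

ΔH_rxn = 197.0 kJ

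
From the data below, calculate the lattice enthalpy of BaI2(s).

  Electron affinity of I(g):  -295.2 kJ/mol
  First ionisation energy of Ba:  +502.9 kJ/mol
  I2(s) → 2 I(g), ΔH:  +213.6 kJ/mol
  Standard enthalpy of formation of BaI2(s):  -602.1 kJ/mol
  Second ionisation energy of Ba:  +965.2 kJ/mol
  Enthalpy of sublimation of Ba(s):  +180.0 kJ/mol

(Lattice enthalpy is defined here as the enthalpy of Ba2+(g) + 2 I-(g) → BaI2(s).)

ΔHf° = 1·ΔHsub + 1·(ΣIE) + 1·D(I2) + 2·EA + U
-602.1 = 1·(+180.0) + 1·(+1468.1) + 1·(+213.6) + 2·(-295.2) + U
U = -602.1 − (+1271.3) = -1873.4 kJ/mol

U = -1873.4 kJ/mol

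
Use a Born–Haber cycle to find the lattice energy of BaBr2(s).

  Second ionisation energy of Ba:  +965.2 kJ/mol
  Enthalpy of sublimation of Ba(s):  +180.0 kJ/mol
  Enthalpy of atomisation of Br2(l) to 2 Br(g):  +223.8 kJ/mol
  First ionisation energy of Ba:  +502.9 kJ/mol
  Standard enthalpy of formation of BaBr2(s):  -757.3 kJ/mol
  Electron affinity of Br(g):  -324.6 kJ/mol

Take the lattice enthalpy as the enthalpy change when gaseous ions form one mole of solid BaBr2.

ΔHf° = 1·ΔHsub + 1·(ΣIE) + 1·D(Br2) + 2·EA + U
-757.3 = 1·(+180.0) + 1·(+1468.1) + 1·(+223.8) + 2·(-324.6) + U
U = -757.3 − (+1222.7) = -1980.0 kJ/mol

U = -1980.0 kJ/mol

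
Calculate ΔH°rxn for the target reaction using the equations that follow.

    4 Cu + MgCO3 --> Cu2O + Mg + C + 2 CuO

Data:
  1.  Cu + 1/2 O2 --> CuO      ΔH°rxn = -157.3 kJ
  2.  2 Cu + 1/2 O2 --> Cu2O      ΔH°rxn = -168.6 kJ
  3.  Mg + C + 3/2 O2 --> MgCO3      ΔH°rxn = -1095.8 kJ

eq. 1 × 2: (2)·(-157.3) = -314.6 kJ
eq. 2 as written: -168.6 kJ
eq. 3 reversed: +1095.8 kJ
Since enthalpy is a state function, ΔH°rxn = (2)·(-157.3) + (1)·(-168.6) + (-1)·(-1095.8) = 612.6 kJ

ΔH°rxn = 612.6 kJ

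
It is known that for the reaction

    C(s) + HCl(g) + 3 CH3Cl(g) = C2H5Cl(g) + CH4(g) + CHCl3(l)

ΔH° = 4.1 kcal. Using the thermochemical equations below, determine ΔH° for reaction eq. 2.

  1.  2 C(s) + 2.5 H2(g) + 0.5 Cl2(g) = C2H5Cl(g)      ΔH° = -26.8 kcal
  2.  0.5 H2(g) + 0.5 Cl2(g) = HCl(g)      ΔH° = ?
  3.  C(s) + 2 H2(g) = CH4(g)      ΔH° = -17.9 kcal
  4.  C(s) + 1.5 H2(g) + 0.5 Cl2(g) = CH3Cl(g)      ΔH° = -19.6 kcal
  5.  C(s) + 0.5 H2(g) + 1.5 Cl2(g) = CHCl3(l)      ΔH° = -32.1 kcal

eq. 1 as written (C2H5Cl(g) already on the product side): -26.8 kcal
eq. 2 reversed (HCl(g) must end up as a reactant): contributes −x
eq. 3 as written (CH4(g) already on the product side): -17.9 kcal
eq. 4 reversed and × 3 (CH3Cl(g) must end up as a reactant; scale by 3 for the 3 CH3Cl(g)): (-3)·(-19.6) = +58.8 kcal
eq. 5 as written (CHCl3(l) already on the product side): -32.1 kcal
+4.1 = (-26.8) + (-17.9) + (+58.8) + (-32.1) − x
x = (+4.1 − (-18.0)) / (-1) = -22.1 kcal

ΔH° = -22.1 kcal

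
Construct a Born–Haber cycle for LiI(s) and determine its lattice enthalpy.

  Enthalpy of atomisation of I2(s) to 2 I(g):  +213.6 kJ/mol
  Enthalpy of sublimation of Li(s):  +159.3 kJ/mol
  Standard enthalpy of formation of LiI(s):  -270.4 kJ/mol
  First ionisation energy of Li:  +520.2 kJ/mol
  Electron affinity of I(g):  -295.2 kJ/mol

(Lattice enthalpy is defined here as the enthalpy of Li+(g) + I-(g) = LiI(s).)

U = -761.5 kJ/mol

ΔHf° = 1·ΔHsub + 1·(ΣIE) + 1/2·D(I2) + 1·EA + U
-270.4 = 1·(+159.3) + 1·(+520.2) + 1/2·(+213.6) + 1·(-295.2) + U
U = -270.4 − (+491.1) = -761.5 kJ/mol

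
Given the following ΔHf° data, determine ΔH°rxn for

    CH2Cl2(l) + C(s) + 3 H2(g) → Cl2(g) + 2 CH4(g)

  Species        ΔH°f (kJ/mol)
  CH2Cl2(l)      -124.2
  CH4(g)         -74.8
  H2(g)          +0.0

ΔH°rxn = Σ nΔHf°(products) − Σ nΔHf°(reactants).
Products: 1·(+0.0) + 2·(-74.8) = -149.6
Reactants: 1·(-124.2) + 1·(+0.0) + 3·(+0.0) = -124.2
ΔH°rxn = (-149.6) − (-124.2) = -25.4 kJ/mol

ΔH°rxn = -25.4 kJ/mol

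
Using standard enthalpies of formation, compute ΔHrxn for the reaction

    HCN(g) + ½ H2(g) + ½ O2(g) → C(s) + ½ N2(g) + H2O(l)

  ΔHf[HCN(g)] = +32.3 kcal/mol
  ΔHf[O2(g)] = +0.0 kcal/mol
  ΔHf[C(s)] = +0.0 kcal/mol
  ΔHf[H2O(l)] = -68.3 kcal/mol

ΔHrxn = -100.6 kcal/mol

Products: 1·(+0.0) + 1/2·(+0.0) + 1·(-68.3) = -68.3
Reactants: 1·(+32.3) + 1/2·(+0.0) + 1/2·(+0.0) = +32.3
ΔHrxn = (-68.3) − (+32.3) = -100.6 kcal/mol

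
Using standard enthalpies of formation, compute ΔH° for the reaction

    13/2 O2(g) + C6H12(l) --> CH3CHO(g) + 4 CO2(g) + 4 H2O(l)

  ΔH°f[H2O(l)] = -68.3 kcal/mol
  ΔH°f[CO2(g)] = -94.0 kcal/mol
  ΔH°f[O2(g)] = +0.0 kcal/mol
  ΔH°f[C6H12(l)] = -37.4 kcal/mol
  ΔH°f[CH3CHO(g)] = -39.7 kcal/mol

ΔH° = -651.5 kcal/mol

Products: 1·(-39.7) + 4·(-94.0) + 4·(-68.3) = -688.9
Reactants: 13/2·(+0.0) + 1·(-37.4) = -37.4
ΔH° = (-688.9) − (-37.4) = -651.5 kcal/mol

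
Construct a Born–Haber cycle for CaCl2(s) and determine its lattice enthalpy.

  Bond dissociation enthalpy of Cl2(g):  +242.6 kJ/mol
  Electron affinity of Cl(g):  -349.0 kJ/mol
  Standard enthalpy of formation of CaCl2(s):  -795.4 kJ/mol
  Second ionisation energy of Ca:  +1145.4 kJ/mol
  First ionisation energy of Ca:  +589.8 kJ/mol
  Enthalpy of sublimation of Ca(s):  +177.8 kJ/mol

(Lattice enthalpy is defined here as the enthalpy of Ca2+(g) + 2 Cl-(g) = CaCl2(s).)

U = -2253.0 kJ/mol

ΔHf° = 1·ΔHsub + 1·(ΣIE) + 1·D(Cl2) + 2·EA + U
-795.4 = 1·(+177.8) + 1·(+1735.2) + 1·(+242.6) + 2·(-349.0) + U
U = -795.4 − (+1457.6) = -2253.0 kJ/mol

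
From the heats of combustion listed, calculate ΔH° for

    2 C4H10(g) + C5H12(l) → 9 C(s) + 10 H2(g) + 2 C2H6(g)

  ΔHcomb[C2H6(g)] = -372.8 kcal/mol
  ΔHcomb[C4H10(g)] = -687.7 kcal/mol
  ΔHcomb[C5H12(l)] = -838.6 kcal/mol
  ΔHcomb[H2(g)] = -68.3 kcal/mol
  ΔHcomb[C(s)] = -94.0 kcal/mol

Using ΔH = Σ nΔHc°(reactants) − Σ nΔHc°(products):
= [2·(-687.7) + 1·(-838.6)] − [9·(-94.0) + 10·(-68.3) + 2·(-372.8)]
= 60.6 kcal/mol

ΔH° = 60.6 kcal/mol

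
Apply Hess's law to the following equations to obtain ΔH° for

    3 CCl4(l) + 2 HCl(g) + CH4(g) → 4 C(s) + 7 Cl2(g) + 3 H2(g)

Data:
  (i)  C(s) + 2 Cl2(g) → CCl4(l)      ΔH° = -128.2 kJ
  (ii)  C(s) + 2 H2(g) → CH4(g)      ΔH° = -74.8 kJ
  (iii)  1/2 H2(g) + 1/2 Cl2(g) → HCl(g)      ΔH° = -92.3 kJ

(i) reversed and × 3 (CCl4(l) must end up as a reactant; scale by 3 for the 3 CCl4(l)): (-3)·(-128.2) = +384.6 kJ
(ii) reversed (CH4(g) must end up as a reactant): +74.8 kJ
(iii) reversed and × 2 (HCl(g) must end up as a reactant; scale by 2 for the 2 HCl(g)): (-2)·(-92.3) = +184.6 kJ
ΔH° = (+384.6) + (+74.8) + (+184.6) = 644.0 kJ

ΔH° = 644.0 kJ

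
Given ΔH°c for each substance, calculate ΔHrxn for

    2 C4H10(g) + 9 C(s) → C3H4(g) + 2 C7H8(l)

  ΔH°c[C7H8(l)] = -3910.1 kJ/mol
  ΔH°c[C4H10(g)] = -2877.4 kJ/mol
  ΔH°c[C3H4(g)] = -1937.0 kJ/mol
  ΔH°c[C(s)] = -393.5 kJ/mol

With combustion enthalpies, reactants minus products:
= [2·(-2877.4) + 9·(-393.5)] − [1·(-1937.0) + 2·(-3910.1)]
= 460.9 kJ/mol

ΔHrxn = 460.9 kJ/mol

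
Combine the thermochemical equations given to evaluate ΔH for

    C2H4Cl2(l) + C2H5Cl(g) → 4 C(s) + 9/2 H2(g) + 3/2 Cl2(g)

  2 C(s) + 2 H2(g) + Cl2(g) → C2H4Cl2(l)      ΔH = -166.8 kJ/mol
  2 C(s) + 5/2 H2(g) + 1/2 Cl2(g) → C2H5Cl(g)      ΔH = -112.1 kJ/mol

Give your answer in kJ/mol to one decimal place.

ΔH = 278.9 kJ/mol

equation 1 reversed (C2H4Cl2(l) must end up as a reactant): +166.8 kJ/mol
equation 2 reversed (reverse to put C2H5Cl(g) on the reactant side): +112.1 kJ/mol
Since enthalpy is a state function, ΔH = (-1)·(-166.8) + (-1)·(-112.1) = 278.9 kJ/mol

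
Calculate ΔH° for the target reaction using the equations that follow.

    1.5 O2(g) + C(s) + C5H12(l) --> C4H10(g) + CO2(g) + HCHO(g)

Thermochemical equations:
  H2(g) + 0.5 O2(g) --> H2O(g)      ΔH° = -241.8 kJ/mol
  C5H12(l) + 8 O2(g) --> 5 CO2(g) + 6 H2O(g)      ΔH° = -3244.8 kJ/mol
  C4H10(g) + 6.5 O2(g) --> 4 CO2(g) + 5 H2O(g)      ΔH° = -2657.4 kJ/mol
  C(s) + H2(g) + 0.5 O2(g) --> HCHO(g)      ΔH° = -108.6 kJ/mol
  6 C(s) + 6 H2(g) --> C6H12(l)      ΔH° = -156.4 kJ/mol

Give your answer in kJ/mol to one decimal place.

equation 1 reversed: +241.8 kJ/mol
equation 2 as written (C5H12(l) already on the reactant side): -3244.8 kJ/mol
equation 3 reversed (reverse to put C4H10(g) on the product side): +2657.4 kJ/mol
equation 4 as written (HCHO(g) already on the product side): -108.6 kJ/mol
equation 5: not needed (C6H12(l) appears nowhere else).
Summing the manipulated equations, ΔH° = (-1)·(-241.8) + (1)·(-3244.8) + (-1)·(-2657.4) + (1)·(-108.6) = -454.2 kJ/mol

ΔH° = -454.2 kJ/mol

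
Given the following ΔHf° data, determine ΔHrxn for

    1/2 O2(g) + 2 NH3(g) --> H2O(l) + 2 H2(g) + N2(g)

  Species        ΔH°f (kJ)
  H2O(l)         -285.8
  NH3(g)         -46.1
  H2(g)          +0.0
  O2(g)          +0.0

Products: 1·(-285.8) + 2·(+0.0) + 1·(+0.0) = -285.8
Reactants: 1/2·(+0.0) + 2·(-46.1) = -92.2
ΔHrxn = (-285.8) − (-92.2) = -193.6 kJ

ΔHrxn = -193.6 kJ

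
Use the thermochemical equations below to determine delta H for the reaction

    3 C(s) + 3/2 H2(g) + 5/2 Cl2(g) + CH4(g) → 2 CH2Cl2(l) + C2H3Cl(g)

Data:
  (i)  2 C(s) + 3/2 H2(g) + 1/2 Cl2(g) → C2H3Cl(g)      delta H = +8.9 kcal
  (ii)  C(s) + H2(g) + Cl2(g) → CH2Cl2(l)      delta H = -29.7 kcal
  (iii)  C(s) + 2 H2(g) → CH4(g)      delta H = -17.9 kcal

delta H = -32.6 kcal

(i) as written: +8.9 kcal
(ii) × 2: (2)·(-29.7) = -59.4 kcal
(iii) reversed: +17.9 kcal
Summing the manipulated equations, delta H = (1)·(+8.9) + (2)·(-29.7) + (-1)·(-17.9) = -32.6 kcal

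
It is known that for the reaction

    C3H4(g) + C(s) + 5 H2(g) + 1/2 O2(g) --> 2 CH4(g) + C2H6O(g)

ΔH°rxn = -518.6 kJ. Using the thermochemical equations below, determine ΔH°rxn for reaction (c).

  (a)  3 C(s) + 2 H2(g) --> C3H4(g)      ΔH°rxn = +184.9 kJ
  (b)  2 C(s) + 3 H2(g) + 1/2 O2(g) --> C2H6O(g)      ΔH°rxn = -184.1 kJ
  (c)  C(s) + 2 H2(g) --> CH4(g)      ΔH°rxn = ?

(a) reversed: -184.9 kJ
(b) as written: -184.1 kJ
(c) × 2: contributes 2·x
-518.6 = (-184.9) + (-184.1) + 2·x
x = (-518.6 − (-369.0)) / (2) = -74.8 kJ

ΔH°rxn = -74.8 kJ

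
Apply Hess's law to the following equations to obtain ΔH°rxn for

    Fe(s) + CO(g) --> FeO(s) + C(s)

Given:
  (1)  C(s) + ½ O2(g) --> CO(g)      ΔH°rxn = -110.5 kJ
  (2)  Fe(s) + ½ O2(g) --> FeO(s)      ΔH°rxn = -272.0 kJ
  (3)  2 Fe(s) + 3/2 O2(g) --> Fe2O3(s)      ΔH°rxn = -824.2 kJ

ΔH°rxn = -161.5 kJ

(1) reversed: +110.5 kJ
(2) as written: -272.0 kJ
(3): not needed.
ΔH°rxn = (-1)·(-110.5) + (1)·(-272.0) = -161.5 kJ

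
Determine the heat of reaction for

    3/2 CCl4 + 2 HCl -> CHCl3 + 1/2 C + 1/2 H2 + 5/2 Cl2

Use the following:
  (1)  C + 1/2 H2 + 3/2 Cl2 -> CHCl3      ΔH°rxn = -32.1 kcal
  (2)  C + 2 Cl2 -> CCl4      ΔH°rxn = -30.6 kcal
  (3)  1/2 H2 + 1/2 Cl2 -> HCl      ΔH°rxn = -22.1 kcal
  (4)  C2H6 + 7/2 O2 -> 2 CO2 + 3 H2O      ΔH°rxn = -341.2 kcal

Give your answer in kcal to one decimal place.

(1) as written: -32.1 kcal
(2) reversed and × 3/2: (-3/2)·(-30.6) = +45.9 kcal
(3) reversed and × 2: (-2)·(-22.1) = +44.2 kcal
(4): not needed.
Combining the equations, ΔH°rxn = (-32.1) + (+45.9) + (+44.2) = 58.0 kcal

ΔH°rxn = 58.0 kcal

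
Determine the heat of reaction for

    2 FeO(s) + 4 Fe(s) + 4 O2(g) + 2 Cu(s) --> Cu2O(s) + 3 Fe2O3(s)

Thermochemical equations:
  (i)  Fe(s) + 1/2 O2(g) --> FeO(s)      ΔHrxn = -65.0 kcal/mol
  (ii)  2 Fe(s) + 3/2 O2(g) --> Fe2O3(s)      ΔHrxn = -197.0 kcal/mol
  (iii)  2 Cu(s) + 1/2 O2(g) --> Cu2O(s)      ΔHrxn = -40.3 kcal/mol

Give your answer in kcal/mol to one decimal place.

ΔHrxn = -501.3 kcal/mol

(i) reversed and × 2 (FeO(s) must end up as a reactant; ×2 to match 2 FeO(s) in the target): (-2)·(-65.0) = +130.0 kcal/mol
(ii) × 3 (×3 to match 3 Fe2O3(s) in the target): (3)·(-197.0) = -591.0 kcal/mol
(iii) as written (Cu2O(s) already on the product side): -40.3 kcal/mol
Summing the manipulated equations, ΔHrxn = (+130.0) + (-591.0) + (-40.3) = -501.3 kcal/mol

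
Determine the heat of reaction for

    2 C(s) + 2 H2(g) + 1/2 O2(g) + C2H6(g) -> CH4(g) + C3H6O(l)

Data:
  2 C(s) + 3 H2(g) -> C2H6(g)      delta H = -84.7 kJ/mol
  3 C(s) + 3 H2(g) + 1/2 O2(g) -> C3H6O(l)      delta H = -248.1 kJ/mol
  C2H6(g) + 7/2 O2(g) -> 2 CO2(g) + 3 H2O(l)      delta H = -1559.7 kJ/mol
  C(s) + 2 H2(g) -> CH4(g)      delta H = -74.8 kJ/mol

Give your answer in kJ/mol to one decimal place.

equation 1 reversed: +84.7 kJ/mol
equation 2 as written (C3H6O(l) already on the product side): -248.1 kJ/mol
equation 3: not needed (CO2(g) appears nowhere else).
equation 4 as written (CH4(g) already on the product side): -74.8 kJ/mol
By Hess's law, delta H = (+84.7) + (-248.1) + (-74.8) = -238.2 kJ/mol

delta H = -238.2 kJ/mol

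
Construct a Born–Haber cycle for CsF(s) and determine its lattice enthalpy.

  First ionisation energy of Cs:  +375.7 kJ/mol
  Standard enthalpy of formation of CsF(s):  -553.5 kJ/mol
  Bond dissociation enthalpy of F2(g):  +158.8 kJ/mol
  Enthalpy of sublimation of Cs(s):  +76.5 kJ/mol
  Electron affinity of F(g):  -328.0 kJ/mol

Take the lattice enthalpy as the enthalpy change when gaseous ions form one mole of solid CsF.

U = -757.1 kJ/mol

ΔHf° = 1·ΔHsub + 1·(ΣIE) + 1/2·D(F2) + 1·EA + U
-553.5 = 1·(+76.5) + 1·(+375.7) + 1/2·(+158.8) + 1·(-328.0) + U
U = -553.5 − (+203.6) = -757.1 kJ/mol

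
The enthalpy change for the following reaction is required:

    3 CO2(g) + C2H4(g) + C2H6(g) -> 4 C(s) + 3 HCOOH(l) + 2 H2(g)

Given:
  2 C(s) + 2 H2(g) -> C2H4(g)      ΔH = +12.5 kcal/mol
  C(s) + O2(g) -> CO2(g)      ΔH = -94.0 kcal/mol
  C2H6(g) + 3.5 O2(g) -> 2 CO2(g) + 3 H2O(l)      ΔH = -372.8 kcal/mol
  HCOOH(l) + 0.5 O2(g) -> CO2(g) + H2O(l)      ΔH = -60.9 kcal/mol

equation 1 reversed (C2H4(g) must end up as a reactant): -12.5 kcal/mol
equation 2 reversed and × 2: (-2)·(-94.0) = +188.0 kcal/mol
equation 3 as written (C2H6(g) already on the reactant side): -372.8 kcal/mol
equation 4 reversed and × 3 (HCOOH(l) must end up as a product; scale by 3 for the 3 HCOOH(l)): (-3)·(-60.9) = +182.7 kcal/mol
Combining the equations, ΔH = (-1)·(+12.5) + (-2)·(-94.0) + (1)·(-372.8) + (-3)·(-60.9) = -14.6 kcal/mol

ΔH = -14.6 kcal/mol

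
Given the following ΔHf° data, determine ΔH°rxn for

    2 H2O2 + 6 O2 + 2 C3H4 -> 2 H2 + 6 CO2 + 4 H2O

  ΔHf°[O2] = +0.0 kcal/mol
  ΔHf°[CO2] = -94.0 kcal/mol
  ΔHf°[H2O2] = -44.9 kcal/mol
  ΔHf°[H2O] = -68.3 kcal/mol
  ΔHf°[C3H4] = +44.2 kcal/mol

ΔH°rxn = -835.8 kcal/mol

ΔH°rxn = Σ nΔHf°(products) − Σ nΔHf°(reactants).
Products: 2·(+0.0) + 6·(-94.0) + 4·(-68.3) = -837.2
Reactants: 2·(-44.9) + 6·(+0.0) + 2·(+44.2) = -1.4
ΔH°rxn = (-837.2) − (-1.4) = -835.8 kcal/mol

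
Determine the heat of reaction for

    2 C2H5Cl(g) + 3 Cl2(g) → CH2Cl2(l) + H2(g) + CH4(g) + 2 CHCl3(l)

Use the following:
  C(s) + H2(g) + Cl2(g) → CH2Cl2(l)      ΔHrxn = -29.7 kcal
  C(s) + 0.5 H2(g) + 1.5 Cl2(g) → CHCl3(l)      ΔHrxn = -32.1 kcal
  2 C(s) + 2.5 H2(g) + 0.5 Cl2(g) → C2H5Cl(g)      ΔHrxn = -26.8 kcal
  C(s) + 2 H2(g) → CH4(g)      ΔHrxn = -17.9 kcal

ΔHrxn = -58.2 kcal

equation 1 as written: -29.7 kcal
equation 2 × 2: (2)·(-32.1) = -64.2 kcal
equation 3 reversed and × 2: (-2)·(-26.8) = +53.6 kcal
equation 4 as written: -17.9 kcal
ΔHrxn = (-29.7) + (-64.2) + (+53.6) + (-17.9) = -58.2 kcal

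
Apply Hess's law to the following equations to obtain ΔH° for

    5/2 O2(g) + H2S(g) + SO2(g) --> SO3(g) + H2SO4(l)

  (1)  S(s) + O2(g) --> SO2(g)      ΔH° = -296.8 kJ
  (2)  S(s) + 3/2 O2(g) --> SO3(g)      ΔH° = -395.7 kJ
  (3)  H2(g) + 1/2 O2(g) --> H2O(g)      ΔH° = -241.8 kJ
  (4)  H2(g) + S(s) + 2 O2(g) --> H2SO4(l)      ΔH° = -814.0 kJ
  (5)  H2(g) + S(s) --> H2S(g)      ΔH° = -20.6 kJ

(1) reversed: +296.8 kJ
(2) as written: -395.7 kJ
(3): not needed.
(4) as written: -814.0 kJ
(5) reversed: +20.6 kJ
Since enthalpy is a state function, ΔH° = (-1)·(-296.8) + (1)·(-395.7) + (1)·(-814.0) + (-1)·(-20.6) = -892.3 kJ

ΔH° = -892.3 kJ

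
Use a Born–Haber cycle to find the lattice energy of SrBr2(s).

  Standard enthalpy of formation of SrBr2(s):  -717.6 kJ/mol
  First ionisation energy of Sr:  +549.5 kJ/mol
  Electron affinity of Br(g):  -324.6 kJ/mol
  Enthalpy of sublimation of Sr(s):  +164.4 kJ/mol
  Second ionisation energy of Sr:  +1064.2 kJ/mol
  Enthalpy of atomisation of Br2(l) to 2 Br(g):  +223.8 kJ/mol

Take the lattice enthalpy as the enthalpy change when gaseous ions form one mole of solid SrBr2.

U = -2070.3 kJ/mol

ΔHf° = 1·ΔHsub + 1·(ΣIE) + 1·D(Br2) + 2·EA + U
-717.6 = 1·(+164.4) + 1·(+1613.7) + 1·(+223.8) + 2·(-324.6) + U
U = -717.6 − (+1352.7) = -2070.3 kJ/mol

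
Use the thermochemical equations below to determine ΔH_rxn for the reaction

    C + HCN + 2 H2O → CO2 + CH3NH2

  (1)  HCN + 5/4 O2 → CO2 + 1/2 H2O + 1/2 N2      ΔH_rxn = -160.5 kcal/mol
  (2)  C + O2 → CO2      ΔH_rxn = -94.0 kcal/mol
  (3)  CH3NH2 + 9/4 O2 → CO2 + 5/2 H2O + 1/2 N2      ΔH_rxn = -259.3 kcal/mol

ΔH_rxn = 4.8 kcal/mol

(1) as written: -160.5 kcal/mol
(2) as written: -94.0 kcal/mol
(3) reversed: +259.3 kcal/mol
ΔH_rxn = (-160.5) + (-94.0) + (+259.3) = 4.8 kcal/mol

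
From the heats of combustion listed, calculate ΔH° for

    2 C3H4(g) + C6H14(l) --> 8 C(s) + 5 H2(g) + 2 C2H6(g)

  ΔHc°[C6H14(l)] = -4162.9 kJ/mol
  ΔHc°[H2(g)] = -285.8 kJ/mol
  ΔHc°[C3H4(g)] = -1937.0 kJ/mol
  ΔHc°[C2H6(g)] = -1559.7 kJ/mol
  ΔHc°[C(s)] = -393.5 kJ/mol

Using ΔH = Σ nΔHc°(reactants) − Σ nΔHc°(products):
= [2·(-1937.0) + 1·(-4162.9)] − [8·(-393.5) + 5·(-285.8) + 2·(-1559.7)]
= -340.5 kJ/mol

ΔH° = -340.5 kJ/mol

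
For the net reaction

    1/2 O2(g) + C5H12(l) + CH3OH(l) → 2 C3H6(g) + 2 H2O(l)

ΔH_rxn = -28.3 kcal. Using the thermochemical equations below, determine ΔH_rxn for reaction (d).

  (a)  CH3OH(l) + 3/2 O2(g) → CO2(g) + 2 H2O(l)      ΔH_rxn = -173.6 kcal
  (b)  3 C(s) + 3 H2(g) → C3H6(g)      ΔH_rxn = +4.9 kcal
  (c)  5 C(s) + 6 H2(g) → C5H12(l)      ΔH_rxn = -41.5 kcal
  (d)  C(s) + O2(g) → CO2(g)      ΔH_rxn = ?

(a) as written (CH3OH(l) already on the reactant side): -173.6 kcal
(b) × 2 (×2 to match 2 C3H6(g) in the target): (2)·(+4.9) = +9.8 kcal
(c) reversed (C5H12(l) must end up as a reactant): +41.5 kcal
(d) reversed: contributes −x
-28.3 = (-173.6) + (+9.8) + (+41.5) − x
x = (-28.3 − (-122.3)) / (-1) = -94.0 kcal

ΔH_rxn = -94.0 kcal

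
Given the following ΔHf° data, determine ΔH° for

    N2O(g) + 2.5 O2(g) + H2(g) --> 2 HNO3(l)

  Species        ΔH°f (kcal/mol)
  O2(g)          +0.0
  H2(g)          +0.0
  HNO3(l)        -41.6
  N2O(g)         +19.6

Products: 2·(-41.6) = -83.2
Reactants: 1·(+19.6) + 5/2·(+0.0) + 1·(+0.0) = +19.6
ΔH° = (-83.2) − (+19.6) = -102.8 kcal/mol

ΔH° = -102.8 kcal/mol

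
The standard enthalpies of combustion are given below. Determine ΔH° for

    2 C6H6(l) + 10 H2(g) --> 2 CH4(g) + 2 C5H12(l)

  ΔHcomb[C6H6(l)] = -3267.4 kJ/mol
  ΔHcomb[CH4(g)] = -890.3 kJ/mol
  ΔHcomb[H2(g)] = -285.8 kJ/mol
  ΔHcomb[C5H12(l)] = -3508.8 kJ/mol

ΔH° = -594.6 kJ/mol

With combustion enthalpies, reactants minus products:
= [2·(-3267.4) + 10·(-285.8)] − [2·(-890.3) + 2·(-3508.8)]
= -594.6 kJ/mol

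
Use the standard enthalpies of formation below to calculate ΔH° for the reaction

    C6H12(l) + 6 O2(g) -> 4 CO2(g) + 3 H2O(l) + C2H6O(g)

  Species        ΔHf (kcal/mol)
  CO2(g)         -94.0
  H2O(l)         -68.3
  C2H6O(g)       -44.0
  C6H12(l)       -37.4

ΔH° = -587.5 kcal/mol

Products: 4·(-94.0) + 3·(-68.3) + 1·(-44.0) = -624.9
Reactants: 1·(-37.4) + 6·(+0.0) = -37.4
ΔH° = (-624.9) − (-37.4) = -587.5 kcal/mol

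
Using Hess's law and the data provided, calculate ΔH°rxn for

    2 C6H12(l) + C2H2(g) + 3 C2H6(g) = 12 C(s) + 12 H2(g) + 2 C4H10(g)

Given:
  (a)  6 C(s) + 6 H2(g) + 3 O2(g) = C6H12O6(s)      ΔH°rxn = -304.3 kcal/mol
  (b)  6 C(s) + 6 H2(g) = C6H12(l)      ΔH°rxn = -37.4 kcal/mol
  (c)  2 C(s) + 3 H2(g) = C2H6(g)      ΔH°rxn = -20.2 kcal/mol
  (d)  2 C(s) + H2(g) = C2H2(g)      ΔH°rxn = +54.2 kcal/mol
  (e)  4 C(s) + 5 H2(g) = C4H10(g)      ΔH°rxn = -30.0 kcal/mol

ΔH°rxn = 21.2 kcal/mol

(a): not needed.
(b) reversed and × 2: (-2)·(-37.4) = +74.8 kcal/mol
(c) reversed and × 3: (-3)·(-20.2) = +60.6 kcal/mol
(d) reversed: -54.2 kcal/mol
(e) × 2: (2)·(-30.0) = -60.0 kcal/mol
Summing the manipulated equations, ΔH°rxn = (-2)·(-37.4) + (-3)·(-20.2) + (-1)·(+54.2) + (2)·(-30.0) = 21.2 kcal/mol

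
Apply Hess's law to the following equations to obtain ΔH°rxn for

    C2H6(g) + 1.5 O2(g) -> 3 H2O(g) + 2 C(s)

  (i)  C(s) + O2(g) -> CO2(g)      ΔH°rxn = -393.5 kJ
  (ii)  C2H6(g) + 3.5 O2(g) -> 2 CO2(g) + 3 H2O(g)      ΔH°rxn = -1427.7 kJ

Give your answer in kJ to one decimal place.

ΔH°rxn = -640.7 kJ

(i) reversed and × 2: (-2)·(-393.5) = +787.0 kJ
(ii) as written: -1427.7 kJ
Summing the manipulated equations, ΔH°rxn = (-2)·(-393.5) + (1)·(-1427.7) = -640.7 kJ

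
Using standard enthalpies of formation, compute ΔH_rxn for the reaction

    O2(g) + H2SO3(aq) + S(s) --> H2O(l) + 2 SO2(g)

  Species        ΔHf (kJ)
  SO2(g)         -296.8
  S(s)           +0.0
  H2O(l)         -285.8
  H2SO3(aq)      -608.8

ΔH_rxn = -270.6 kJ

Products: 1·(-285.8) + 2·(-296.8) = -879.4
Reactants: 1·(+0.0) + 1·(-608.8) + 1·(+0.0) = -608.8
ΔH_rxn = (-879.4) − (-608.8) = -270.6 kJ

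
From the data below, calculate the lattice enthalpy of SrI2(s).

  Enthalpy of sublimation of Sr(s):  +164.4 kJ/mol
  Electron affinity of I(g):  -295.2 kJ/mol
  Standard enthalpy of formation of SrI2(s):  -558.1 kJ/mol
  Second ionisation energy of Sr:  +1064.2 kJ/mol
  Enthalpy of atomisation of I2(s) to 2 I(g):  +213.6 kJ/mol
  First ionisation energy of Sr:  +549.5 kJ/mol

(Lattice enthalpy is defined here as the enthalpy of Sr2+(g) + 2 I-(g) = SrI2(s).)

U = -1959.4 kJ/mol

ΔHf° = 1·ΔHsub + 1·(ΣIE) + 1·D(I2) + 2·EA + U
-558.1 = 1·(+164.4) + 1·(+1613.7) + 1·(+213.6) + 2·(-295.2) + U
U = -558.1 − (+1401.3) = -1959.4 kJ/mol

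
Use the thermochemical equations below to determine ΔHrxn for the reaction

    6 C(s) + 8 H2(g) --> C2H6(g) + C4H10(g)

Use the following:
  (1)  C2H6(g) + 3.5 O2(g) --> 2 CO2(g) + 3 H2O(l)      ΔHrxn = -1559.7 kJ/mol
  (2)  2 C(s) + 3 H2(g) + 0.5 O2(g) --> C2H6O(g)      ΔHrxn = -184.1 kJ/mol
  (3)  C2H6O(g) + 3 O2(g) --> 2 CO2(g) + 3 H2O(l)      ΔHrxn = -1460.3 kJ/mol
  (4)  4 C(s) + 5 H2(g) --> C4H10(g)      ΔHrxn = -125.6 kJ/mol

ΔHrxn = -210.3 kJ/mol

(1) reversed (reverse to put C2H6(g) on the product side): +1559.7 kJ/mol
(2) as written: -184.1 kJ/mol
(3) as written: -1460.3 kJ/mol
(4) as written (C4H10(g) already on the product side): -125.6 kJ/mol
Summing the manipulated equations, ΔHrxn = (-1)·(-1559.7) + (1)·(-184.1) + (1)·(-1460.3) + (1)·(-125.6) = -210.3 kJ/mol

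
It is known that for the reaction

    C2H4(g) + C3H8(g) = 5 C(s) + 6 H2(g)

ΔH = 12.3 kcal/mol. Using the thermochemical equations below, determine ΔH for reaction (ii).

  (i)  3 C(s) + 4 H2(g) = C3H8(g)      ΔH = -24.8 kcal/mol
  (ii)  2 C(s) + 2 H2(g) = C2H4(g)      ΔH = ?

(i) reversed (reverse to put C3H8(g) on the reactant side): +24.8 kcal/mol
(ii) reversed (reverse to put C2H4(g) on the reactant side): contributes −x
+12.3 = (+24.8) − x
x = (+12.3 − (+24.8)) / (-1) = 12.5 kcal/mol

ΔH = 12.5 kcal/mol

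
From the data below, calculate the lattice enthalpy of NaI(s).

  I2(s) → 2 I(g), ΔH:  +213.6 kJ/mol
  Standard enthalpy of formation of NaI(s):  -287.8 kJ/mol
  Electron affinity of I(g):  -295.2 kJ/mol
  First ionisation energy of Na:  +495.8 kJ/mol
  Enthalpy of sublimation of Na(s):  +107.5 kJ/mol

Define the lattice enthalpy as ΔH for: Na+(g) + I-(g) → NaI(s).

U = -702.7 kJ/mol

ΔHf° = 1·ΔHsub + 1·(ΣIE) + 1/2·D(I2) + 1·EA + U
-287.8 = 1·(+107.5) + 1·(+495.8) + 1/2·(+213.6) + 1·(-295.2) + U
U = -287.8 − (+414.9) = -702.7 kJ/mol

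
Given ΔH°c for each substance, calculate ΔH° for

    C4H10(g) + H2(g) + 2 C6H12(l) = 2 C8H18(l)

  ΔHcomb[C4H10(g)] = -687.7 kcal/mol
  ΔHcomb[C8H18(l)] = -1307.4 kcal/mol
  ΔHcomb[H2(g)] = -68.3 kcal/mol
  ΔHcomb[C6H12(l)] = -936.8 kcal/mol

With combustion enthalpies, reactants minus products:
= [1·(-687.7) + 1·(-68.3) + 2·(-936.8)] − [2·(-1307.4)]
= -14.8 kcal/mol

ΔH° = -14.8 kcal/mol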